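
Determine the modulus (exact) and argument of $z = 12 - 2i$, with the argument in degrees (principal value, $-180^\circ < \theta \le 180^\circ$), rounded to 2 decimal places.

|z| = sqrt(12^2 + (-2)^2) = sqrt(148)
arg(z) = arctan(b/a) = arctan(-2/12) (quadrant-adjusted) = -9.46°


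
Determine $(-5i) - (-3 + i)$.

(0 - (-3)) + (-5 - 1)i = 3 - 6i


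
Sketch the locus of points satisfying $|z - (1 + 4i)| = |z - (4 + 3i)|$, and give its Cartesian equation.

|z - z1| = |z - z2| means z is equidistant from z1 and z2,
i.e. the perpendicular bisector of the segment from (1, 4) to (4, 3) (midpoint (5/2, 7/2)).
With z = x + yi, square both sides:
(x - 1)^2 + (y - 4)^2 = (x - 4)^2 + (y - 3)^2
The x^2 and y^2 terms cancel: 6x + (-2)y = 25 - 17 = 8
Simplify: 3x - y = 4
Locus: Perpendicular bisector of the segment from (1, 4) to (4, 3): the line 3x - y = 4


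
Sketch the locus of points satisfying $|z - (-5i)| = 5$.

|z - z0| = r describes a circle centered at z0 with radius r
Here z0 = -5i and r = 5
Locus: Circle centered at (0, -5) with radius 5


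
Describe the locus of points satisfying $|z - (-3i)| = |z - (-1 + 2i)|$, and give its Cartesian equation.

|z - z1| = |z - z2| means z is equidistant from z1 and z2,
i.e. the perpendicular bisector of the segment from (0, -3) to (-1, 2) (midpoint (-1/2, -1/2)).
With z = x + yi, square both sides:
(x - 0)^2 + (y - (-3))^2 = (x - (-1))^2 + (y - 2)^2
The x^2 and y^2 terms cancel: -2x + 10y = 5 - 9 = -4
Simplify: x - 5y = 2
Locus: Perpendicular bisector of the segment from (0, -3) to (-1, 2): the line x - 5y = 2


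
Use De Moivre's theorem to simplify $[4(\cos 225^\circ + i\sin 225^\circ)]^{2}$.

By De Moivre: z^n = r^n(cos(nθ) + i sin(nθ))
= 4^2(cos(2*225°) + i sin(2*225°))
= 16(cos 90° + i sin 90°)
= 16i


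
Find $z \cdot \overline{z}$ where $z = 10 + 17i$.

z * conjugate(z) = |z|^2 = a^2 + b^2
= 10^2 + 17^2 = 389


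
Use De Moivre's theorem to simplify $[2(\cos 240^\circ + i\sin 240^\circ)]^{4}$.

By De Moivre: z^n = r^n(cos(nθ) + i sin(nθ))
= 2^4(cos(4*240°) + i sin(4*240°))
= 16(cos 240° + i sin 240°)
= -8 - 8*sqrt(3)i


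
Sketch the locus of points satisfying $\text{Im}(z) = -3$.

Im(z) = y where z = x + yi; the equation y = -3 is satisfied by all points with that y-coordinate
Locus: Horizontal line y = -3


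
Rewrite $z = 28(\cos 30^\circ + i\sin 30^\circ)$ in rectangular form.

a = r cos θ = 28 * sqrt(3)/2 = 14*sqrt(3)
b = r sin θ = 28 * 1/2 = 14
z = 14*sqrt(3) + 14i


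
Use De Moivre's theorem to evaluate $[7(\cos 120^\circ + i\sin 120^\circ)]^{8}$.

By De Moivre: z^n = r^n(cos(nθ) + i sin(nθ))
= 7^8(cos(8*120°) + i sin(8*120°))
= 5764801(cos 240° + i sin 240°)
= -5764801/2 - (5764801*sqrt(3)/2)i


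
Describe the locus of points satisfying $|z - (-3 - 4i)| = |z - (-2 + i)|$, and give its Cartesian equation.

|z - z1| = |z - z2| means z is equidistant from z1 and z2,
i.e. the perpendicular bisector of the segment from (-3, -4) to (-2, 1) (midpoint (-5/2, -3/2)).
With z = x + yi, square both sides:
(x - (-3))^2 + (y - (-4))^2 = (x - (-2))^2 + (y - 1)^2
The x^2 and y^2 terms cancel: 2x + 10y = 5 - 25 = -20
Simplify: x + 5y = -10
Locus: Perpendicular bisector of the segment from (-3, -4) to (-2, 1): the line x + 5y = -10


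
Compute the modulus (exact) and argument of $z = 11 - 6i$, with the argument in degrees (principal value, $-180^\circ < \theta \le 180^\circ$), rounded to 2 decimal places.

|z| = sqrt(11^2 + (-6)^2) = sqrt(157)
arg(z) = arctan(b/a) = arctan(-6/11) (quadrant-adjusted) = -28.61°


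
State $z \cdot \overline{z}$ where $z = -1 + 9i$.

z * conjugate(z) = |z|^2 = a^2 + b^2
= (-1)^2 + 9^2 = 82


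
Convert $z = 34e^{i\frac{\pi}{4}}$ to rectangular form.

a = r cos θ = 34 * sqrt(2)/2 = 17*sqrt(2)
b = r sin θ = 34 * sqrt(2)/2 = 17*sqrt(2)
z = 17*sqrt(2) + 17*sqrt(2)i


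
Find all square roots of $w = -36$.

|w| = 36, arg(w) = 180°
Root modulus = 36^(1/2) = 6
Root arguments: θ_k = (180° + 360°k)/2 for k = 0, 1, ..., 1
Roots: 6i, -6i


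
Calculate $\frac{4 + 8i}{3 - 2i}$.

Multiply numerator and denominator by conjugate (3 + 2i):
= (4 + 8i)(3 + 2i) / (3^2 + (-2)^2)
= (-4 + 32i) / 13
= -4/13 + (32/13)i


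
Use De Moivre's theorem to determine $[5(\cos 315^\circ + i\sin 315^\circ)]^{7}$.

By De Moivre: z^n = r^n(cos(nθ) + i sin(nθ))
= 5^7(cos(7*315°) + i sin(7*315°))
= 78125(cos 45° + i sin 45°)
= 78125*sqrt(2)/2 + (78125*sqrt(2)/2)i


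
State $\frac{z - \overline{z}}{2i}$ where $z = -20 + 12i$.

z - conjugate(z) = 2bi
(z - conjugate(z))/(2i) = 2bi/(2i) = b = 12


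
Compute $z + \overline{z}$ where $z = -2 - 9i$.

z + conjugate(z) = (a + bi) + (a - bi) = 2a
= 2 * (-2) = -4


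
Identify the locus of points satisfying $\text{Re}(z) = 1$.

Re(z) = x where z = x + yi; the equation x = 1 is satisfied by all points with that x-coordinate
Locus: Vertical line x = 1


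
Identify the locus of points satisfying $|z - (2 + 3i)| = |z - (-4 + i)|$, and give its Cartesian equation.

|z - z1| = |z - z2| means z is equidistant from z1 and z2,
i.e. the perpendicular bisector of the segment from (2, 3) to (-4, 1) (midpoint (-1, 2)).
With z = x + yi, square both sides:
(x - 2)^2 + (y - 3)^2 = (x - (-4))^2 + (y - 1)^2
The x^2 and y^2 terms cancel: -12x + (-4)y = 17 - 13 = 4
Simplify: 3x + y = -1
Locus: Perpendicular bisector of the segment from (2, 3) to (-4, 1): the line 3x + y = -1


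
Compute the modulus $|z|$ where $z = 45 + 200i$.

|z| = sqrt(a^2 + b^2) = sqrt(45^2 + 200^2) = sqrt(42025) = 205


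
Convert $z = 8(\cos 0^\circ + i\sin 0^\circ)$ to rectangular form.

a = r cos θ = 8 * 1 = 8
b = r sin θ = 8 * 0 = 0
z = 8


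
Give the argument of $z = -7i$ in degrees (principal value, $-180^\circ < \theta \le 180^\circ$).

a = 0 and b < 0, so z lies on the negative imaginary axis: θ = -90°


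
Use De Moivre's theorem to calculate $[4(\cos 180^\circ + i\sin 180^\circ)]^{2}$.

By De Moivre: z^n = r^n(cos(nθ) + i sin(nθ))
= 4^2(cos(2*180°) + i sin(2*180°))
= 16(cos 0° + i sin 0°)
= 16


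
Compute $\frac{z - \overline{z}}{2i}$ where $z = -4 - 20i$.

z - conjugate(z) = 2bi
(z - conjugate(z))/(2i) = 2bi/(2i) = b = -20


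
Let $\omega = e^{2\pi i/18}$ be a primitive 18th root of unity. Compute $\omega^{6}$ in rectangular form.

ω^6 = e^(2πi·6/18) = e^(i·2π/3)
= cos(2π/3) + i sin(2π/3)
= -1/2 + (sqrt(3)/2)i


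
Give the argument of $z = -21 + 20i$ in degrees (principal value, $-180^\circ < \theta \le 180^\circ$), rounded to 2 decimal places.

θ = arctan(b/a) = arctan(20/-21) (quadrant-adjusted) = 136.40°


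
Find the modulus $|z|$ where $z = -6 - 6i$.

|z| = sqrt(a^2 + b^2) = sqrt((-6)^2 + (-6)^2) = sqrt(72) = sqrt(72)


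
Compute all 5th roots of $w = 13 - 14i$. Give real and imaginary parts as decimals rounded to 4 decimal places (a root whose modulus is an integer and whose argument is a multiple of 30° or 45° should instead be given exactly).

|w| = sqrt(365) ≈ 19.104973, arg(w) ≈ 312.878904°
Root modulus = sqrt(365)^(1/5) ≈ 1.803970
Root arguments: θ_k = (arg(w) + 360°k)/5 for k = 0, 1, ..., 4
Compute each root as (root modulus)(cos θ_k + i sin θ_k) using full-precision intermediates, then round to 4 decimal places.
Roots: 0.8309 + 1.6012i, -1.2661 + 1.2850i, -1.6134 - 0.8071i, 0.2690 - 1.7838i, 1.7796 - 0.2954i


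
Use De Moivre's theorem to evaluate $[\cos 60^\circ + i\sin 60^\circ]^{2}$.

By De Moivre: z^n = r^n(cos(nθ) + i sin(nθ))
= 1^2(cos(2*60°) + i sin(2*60°))
= 1(cos 120° + i sin 120°)
= -1/2 + (sqrt(3)/2)i


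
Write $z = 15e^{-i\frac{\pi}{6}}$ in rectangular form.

a = r cos θ = 15 * sqrt(3)/2 = 15*sqrt(3)/2
b = r sin θ = 15 * -1/2 = -15/2
z = 15*sqrt(3)/2 - (15/2)i


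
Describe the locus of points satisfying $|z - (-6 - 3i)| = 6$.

|z - z0| = r describes a circle centered at z0 with radius r
Here z0 = -6 - 3i and r = 6
Locus: Circle centered at (-6, -3) with radius 6


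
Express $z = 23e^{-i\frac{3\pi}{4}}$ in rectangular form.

a = r cos θ = 23 * -sqrt(2)/2 = -23*sqrt(2)/2
b = r sin θ = 23 * -sqrt(2)/2 = -23*sqrt(2)/2
z = -23*sqrt(2)/2 - (23*sqrt(2)/2)i


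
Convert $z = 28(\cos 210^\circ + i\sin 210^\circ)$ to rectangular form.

a = r cos θ = 28 * -sqrt(3)/2 = -14*sqrt(3)
b = r sin θ = 28 * -1/2 = -14
z = -14*sqrt(3) - 14i


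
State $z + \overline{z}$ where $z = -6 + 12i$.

z + conjugate(z) = (a + bi) + (a - bi) = 2a
= 2 * (-6) = -12


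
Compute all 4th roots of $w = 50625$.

|w| = 50625, arg(w) = 0°
Root modulus = 50625^(1/4) = 15
Root arguments: θ_k = (0° + 360°k)/4 for k = 0, 1, ..., 3
Roots: 15, 15i, -15, -15i


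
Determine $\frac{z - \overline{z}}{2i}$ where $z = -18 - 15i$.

z - conjugate(z) = 2bi
(z - conjugate(z))/(2i) = 2bi/(2i) = b = -15


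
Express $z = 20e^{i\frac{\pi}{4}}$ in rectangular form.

a = r cos θ = 20 * sqrt(2)/2 = 10*sqrt(2)
b = r sin θ = 20 * sqrt(2)/2 = 10*sqrt(2)
z = 10*sqrt(2) + 10*sqrt(2)i


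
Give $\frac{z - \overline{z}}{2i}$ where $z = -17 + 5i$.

z - conjugate(z) = 2bi
(z - conjugate(z))/(2i) = 2bi/(2i) = b = 5


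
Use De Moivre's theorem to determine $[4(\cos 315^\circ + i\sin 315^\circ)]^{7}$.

By De Moivre: z^n = r^n(cos(nθ) + i sin(nθ))
= 4^7(cos(7*315°) + i sin(7*315°))
= 16384(cos 45° + i sin 45°)
= 8192*sqrt(2) + 8192*sqrt(2)i


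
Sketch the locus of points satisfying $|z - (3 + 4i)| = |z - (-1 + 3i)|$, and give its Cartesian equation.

|z - z1| = |z - z2| means z is equidistant from z1 and z2,
i.e. the perpendicular bisector of the segment from (3, 4) to (-1, 3) (midpoint (1, 7/2)).
With z = x + yi, square both sides:
(x - 3)^2 + (y - 4)^2 = (x - (-1))^2 + (y - 3)^2
The x^2 and y^2 terms cancel: -8x + (-2)y = 10 - 25 = -15
Simplify: 8x + 2y = 15
Locus: Perpendicular bisector of the segment from (3, 4) to (-1, 3): the line 8x + 2y = 15


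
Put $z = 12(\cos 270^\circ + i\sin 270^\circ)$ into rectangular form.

a = r cos θ = 12 * 0 = 0
b = r sin θ = 12 * -1 = -12
z = -12i


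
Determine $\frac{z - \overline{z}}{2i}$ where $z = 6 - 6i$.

z - conjugate(z) = 2bi
(z - conjugate(z))/(2i) = 2bi/(2i) = b = -6


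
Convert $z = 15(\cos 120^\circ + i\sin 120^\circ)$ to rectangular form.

a = r cos θ = 15 * -1/2 = -15/2
b = r sin θ = 15 * sqrt(3)/2 = 15*sqrt(3)/2
z = -15/2 + (15*sqrt(3)/2)i


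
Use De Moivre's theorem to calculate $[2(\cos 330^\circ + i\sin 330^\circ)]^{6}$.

By De Moivre: z^n = r^n(cos(nθ) + i sin(nθ))
= 2^6(cos(6*330°) + i sin(6*330°))
= 64(cos 180° + i sin 180°)
= -64


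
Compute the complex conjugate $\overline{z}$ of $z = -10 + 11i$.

If z = a + bi, then conjugate(z) = a - bi
conjugate(-10 + 11i) = -10 - 11i


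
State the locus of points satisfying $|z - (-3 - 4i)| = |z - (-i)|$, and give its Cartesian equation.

|z - z1| = |z - z2| means z is equidistant from z1 and z2,
i.e. the perpendicular bisector of the segment from (-3, -4) to (0, -1) (midpoint (-3/2, -5/2)).
With z = x + yi, square both sides:
(x - (-3))^2 + (y - (-4))^2 = (x - 0)^2 + (y - (-1))^2
The x^2 and y^2 terms cancel: 6x + 6y = 1 - 25 = -24
Simplify: x + y = -4
Locus: Perpendicular bisector of the segment from (-3, -4) to (0, -1): the line x + y = -4


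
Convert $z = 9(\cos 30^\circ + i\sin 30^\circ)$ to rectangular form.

a = r cos θ = 9 * sqrt(3)/2 = 9*sqrt(3)/2
b = r sin θ = 9 * 1/2 = 9/2
z = 9*sqrt(3)/2 + (9/2)i


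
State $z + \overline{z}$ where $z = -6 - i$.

z + conjugate(z) = (a + bi) + (a - bi) = 2a
= 2 * (-6) = -12


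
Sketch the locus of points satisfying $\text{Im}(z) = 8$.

Im(z) = y where z = x + yi; the equation y = 8 is satisfied by all points with that y-coordinate
Locus: Horizontal line y = 8


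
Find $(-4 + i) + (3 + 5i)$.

(-4 + 3) + (1 + 5)i = -1 + 6i


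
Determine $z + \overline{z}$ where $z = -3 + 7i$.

z + conjugate(z) = (a + bi) + (a - bi) = 2a
= 2 * (-3) = -6


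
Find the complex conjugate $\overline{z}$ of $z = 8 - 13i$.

If z = a + bi, then conjugate(z) = a - bi
conjugate(8 - 13i) = 8 + 13i


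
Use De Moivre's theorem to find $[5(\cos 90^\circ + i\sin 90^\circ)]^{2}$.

By De Moivre: z^n = r^n(cos(nθ) + i sin(nθ))
= 5^2(cos(2*90°) + i sin(2*90°))
= 25(cos 180° + i sin 180°)
= -25


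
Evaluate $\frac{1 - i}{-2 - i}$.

Multiply numerator and denominator by conjugate (-2 + i):
= (1 - i)(-2 + i) / ((-2)^2 + (-1)^2)
= (-1 + 3i) / 5
= -1/5 + (3/5)i


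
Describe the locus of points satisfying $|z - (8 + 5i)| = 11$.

|z - z0| = r describes a circle centered at z0 with radius r
Here z0 = 8 + 5i and r = 11
Locus: Circle centered at (8, 5) with radius 11


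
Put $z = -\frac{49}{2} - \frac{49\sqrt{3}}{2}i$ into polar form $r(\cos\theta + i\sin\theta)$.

r = |z| = sqrt(a^2 + b^2) = sqrt((-49/2)^2 + (-49*sqrt(3)/2)^2) = sqrt(2401/4 + 7203/4) = sqrt(2401) = 49
θ = arctan(b/a) = arctan(-42.4352/-24.5) (quadrant-adjusted) = 240°
z = 49(cos 240° + i sin 240°)


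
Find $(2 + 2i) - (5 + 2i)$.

(2 - 5) + (2 - 2)i = -3


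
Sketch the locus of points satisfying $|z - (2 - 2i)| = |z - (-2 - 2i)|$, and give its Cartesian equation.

|z - z1| = |z - z2| means z is equidistant from z1 and z2,
i.e. the perpendicular bisector of the segment from (2, -2) to (-2, -2) (midpoint (0, -2)).
With z = x + yi, square both sides:
(x - 2)^2 + (y - (-2))^2 = (x - (-2))^2 + (y - (-2))^2
The x^2 and y^2 terms cancel: -8x + 0y = 8 - 8 = 0
Simplify: x = 0
Locus: Perpendicular bisector of the segment from (2, -2) to (-2, -2): the line x = 0


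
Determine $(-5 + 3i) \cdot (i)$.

(a1*a2 - b1*b2) + (a1*b2 + b1*a2)i
= (0 - 3) + (-5 + 0)i
= -3 - 5i


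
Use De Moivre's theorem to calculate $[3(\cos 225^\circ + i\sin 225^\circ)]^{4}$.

By De Moivre: z^n = r^n(cos(nθ) + i sin(nθ))
= 3^4(cos(4*225°) + i sin(4*225°))
= 81(cos 180° + i sin 180°)
= -81


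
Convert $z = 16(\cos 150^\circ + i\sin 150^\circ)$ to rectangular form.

a = r cos θ = 16 * -sqrt(3)/2 = -8*sqrt(3)
b = r sin θ = 16 * 1/2 = 8
z = -8*sqrt(3) + 8i


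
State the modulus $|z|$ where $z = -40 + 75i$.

|z| = sqrt(a^2 + b^2) = sqrt((-40)^2 + 75^2) = sqrt(7225) = 85


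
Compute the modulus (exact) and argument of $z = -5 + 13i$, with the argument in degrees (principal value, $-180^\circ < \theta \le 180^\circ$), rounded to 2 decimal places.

|z| = sqrt((-5)^2 + 13^2) = sqrt(194)
arg(z) = arctan(b/a) = arctan(13/-5) (quadrant-adjusted) = 111.04°


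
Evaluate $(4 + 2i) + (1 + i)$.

(4 + 1) + (2 + 1)i = 5 + 3i


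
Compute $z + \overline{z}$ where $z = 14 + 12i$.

z + conjugate(z) = (a + bi) + (a - bi) = 2a
= 2 * 14 = 28


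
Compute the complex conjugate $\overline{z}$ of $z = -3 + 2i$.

If z = a + bi, then conjugate(z) = a - bi
conjugate(-3 + 2i) = -3 - 2i


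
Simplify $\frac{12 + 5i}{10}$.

Divisor is real, so divide each part by 10:
= 6/5 + (1/2)i


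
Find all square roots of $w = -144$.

|w| = 144, arg(w) = 180°
Root modulus = 144^(1/2) = 12
Root arguments: θ_k = (180° + 360°k)/2 for k = 0, 1, ..., 1
Roots: 12i, -12i


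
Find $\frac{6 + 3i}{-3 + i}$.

Multiply numerator and denominator by conjugate (-3 - i):
= (6 + 3i)(-3 - i) / ((-3)^2 + 1^2)
= (-15 - 15i) / 10
Divide through by 5: (-3 - 3i) / 2
= -3/2 - (3/2)i


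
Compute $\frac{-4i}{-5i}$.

Multiply numerator and denominator by conjugate (5i):
= (-4i)(5i) / (0^2 + (-5)^2)
= (20) / 25
Divide through by 5: (4) / 5
= 4/5


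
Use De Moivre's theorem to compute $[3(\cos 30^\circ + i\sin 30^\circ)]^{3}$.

By De Moivre: z^n = r^n(cos(nθ) + i sin(nθ))
= 3^3(cos(3*30°) + i sin(3*30°))
= 27(cos 90° + i sin 90°)
= 27i


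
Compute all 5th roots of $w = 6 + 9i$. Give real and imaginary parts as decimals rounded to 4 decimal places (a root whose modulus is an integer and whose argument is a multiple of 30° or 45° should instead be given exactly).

|w| = sqrt(117) ≈ 10.816654, arg(w) ≈ 56.309932°
Root modulus = sqrt(117)^(1/5) ≈ 1.609973
Root arguments: θ_k = (arg(w) + 360°k)/5 for k = 0, 1, ..., 4
Compute each root as (root modulus)(cos θ_k + i sin θ_k) using full-precision intermediates, then round to 4 decimal places.
Roots: 1.5790 + 0.3144i, 0.1889 + 1.5989i, -1.4622 + 0.6737i, -1.0926 - 1.1825i, 0.7870 - 1.4045i


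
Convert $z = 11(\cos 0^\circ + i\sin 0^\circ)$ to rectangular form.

a = r cos θ = 11 * 1 = 11
b = r sin θ = 11 * 0 = 0
z = 11


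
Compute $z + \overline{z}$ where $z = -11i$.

z + conjugate(z) = (a + bi) + (a - bi) = 2a
= 2 * 0 = 0


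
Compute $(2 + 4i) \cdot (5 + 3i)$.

(a1*a2 - b1*b2) + (a1*b2 + b1*a2)i
= (10 - 12) + (6 + 20)i
= -2 + 26i


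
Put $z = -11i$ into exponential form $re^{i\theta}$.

r = |z| = sqrt((0)^2 + (-11)^2) = sqrt(0 + 121) = sqrt(121) = 11
a = 0 and b < 0, so z lies on the negative imaginary axis: θ = -90° = -π/2
z = 11e^(-i*π/2)


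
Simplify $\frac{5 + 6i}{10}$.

Divisor is real, so divide each part by 10:
= 1/2 + (3/5)i


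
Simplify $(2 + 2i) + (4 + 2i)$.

(2 + 4) + (2 + 2)i = 6 + 4i


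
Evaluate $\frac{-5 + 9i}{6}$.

Divisor is real, so divide each part by 6:
= -5/6 + (3/2)i


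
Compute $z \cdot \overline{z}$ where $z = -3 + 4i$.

z * conjugate(z) = |z|^2 = a^2 + b^2
= (-3)^2 + 4^2 = 25


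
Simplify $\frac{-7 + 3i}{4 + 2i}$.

Multiply numerator and denominator by conjugate (4 - 2i):
= (-7 + 3i)(4 - 2i) / (4^2 + 2^2)
= (-22 + 26i) / 20
Divide through by 2: (-11 + 13i) / 10
= -11/10 + (13/10)i


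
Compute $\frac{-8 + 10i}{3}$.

Divisor is real, so divide each part by 3:
= -8/3 + (10/3)i


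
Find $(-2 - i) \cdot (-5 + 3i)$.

(a1*a2 - b1*b2) + (a1*b2 + b1*a2)i
= (10 - (-3)) + (-6 + 5)i
= 13 - i


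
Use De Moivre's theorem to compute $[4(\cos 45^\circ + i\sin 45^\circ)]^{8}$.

By De Moivre: z^n = r^n(cos(nθ) + i sin(nθ))
= 4^8(cos(8*45°) + i sin(8*45°))
= 65536(cos 0° + i sin 0°)
= 65536


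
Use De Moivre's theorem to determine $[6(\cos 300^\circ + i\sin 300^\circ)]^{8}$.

By De Moivre: z^n = r^n(cos(nθ) + i sin(nθ))
= 6^8(cos(8*300°) + i sin(8*300°))
= 1679616(cos 240° + i sin 240°)
= -839808 - 839808*sqrt(3)i


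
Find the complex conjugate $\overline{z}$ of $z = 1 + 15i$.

If z = a + bi, then conjugate(z) = a - bi
conjugate(1 + 15i) = 1 - 15i


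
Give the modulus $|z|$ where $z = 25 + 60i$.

|z| = sqrt(a^2 + b^2) = sqrt(25^2 + 60^2) = sqrt(4225) = 65


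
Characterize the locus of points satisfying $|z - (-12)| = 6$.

|z - z0| = r describes a circle centered at z0 with radius r
Here z0 = -12 and r = 6
Locus: Circle centered at (-12, 0) with radius 6


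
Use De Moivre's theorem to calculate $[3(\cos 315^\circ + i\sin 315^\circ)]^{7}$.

By De Moivre: z^n = r^n(cos(nθ) + i sin(nθ))
= 3^7(cos(7*315°) + i sin(7*315°))
= 2187(cos 45° + i sin 45°)
= 2187*sqrt(2)/2 + (2187*sqrt(2)/2)i


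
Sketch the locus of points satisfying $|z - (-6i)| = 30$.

|z - z0| = r describes a circle centered at z0 with radius r
Here z0 = -6i and r = 30
Locus: Circle centered at (0, -6) with radius 30


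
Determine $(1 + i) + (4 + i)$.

(1 + 4) + (1 + 1)i = 5 + 2i


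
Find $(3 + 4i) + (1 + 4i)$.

(3 + 1) + (4 + 4)i = 4 + 8i


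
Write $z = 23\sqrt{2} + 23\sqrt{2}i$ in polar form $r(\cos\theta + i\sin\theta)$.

r = |z| = sqrt(a^2 + b^2) = sqrt((23*sqrt(2))^2 + (23*sqrt(2))^2) = sqrt(1058 + 1058) = sqrt(2116) = 46
θ = arctan(b/a) = arctan(32.5269/32.5269) (quadrant-adjusted) = 45°
z = 46(cos 45° + i sin 45°)


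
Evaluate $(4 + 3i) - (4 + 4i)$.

(4 - 4) + (3 - 4)i = -i


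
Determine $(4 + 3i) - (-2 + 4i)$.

(4 - (-2)) + (3 - 4)i = 6 - i


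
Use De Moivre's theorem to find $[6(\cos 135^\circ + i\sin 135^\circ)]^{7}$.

By De Moivre: z^n = r^n(cos(nθ) + i sin(nθ))
= 6^7(cos(7*135°) + i sin(7*135°))
= 279936(cos 225° + i sin 225°)
= -139968*sqrt(2) - 139968*sqrt(2)i


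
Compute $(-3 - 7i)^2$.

(a + bi)^2 = a^2 - b^2 + 2abi
= (-3)^2 - (-7)^2 + 2*(-3)*(-7)i
= -40 + 42i


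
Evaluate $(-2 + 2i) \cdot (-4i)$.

(a1*a2 - b1*b2) + (a1*b2 + b1*a2)i
= (0 - (-8)) + (8 + 0)i
= 8 + 8i


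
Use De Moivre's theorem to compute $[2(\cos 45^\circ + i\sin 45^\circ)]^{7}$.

By De Moivre: z^n = r^n(cos(nθ) + i sin(nθ))
= 2^7(cos(7*45°) + i sin(7*45°))
= 128(cos 315° + i sin 315°)
= 64*sqrt(2) - 64*sqrt(2)i


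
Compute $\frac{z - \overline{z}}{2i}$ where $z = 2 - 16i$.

z - conjugate(z) = 2bi
(z - conjugate(z))/(2i) = 2bi/(2i) = b = -16


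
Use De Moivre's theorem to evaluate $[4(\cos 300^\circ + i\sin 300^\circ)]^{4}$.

By De Moivre: z^n = r^n(cos(nθ) + i sin(nθ))
= 4^4(cos(4*300°) + i sin(4*300°))
= 256(cos 120° + i sin 120°)
= -128 + 128*sqrt(3)i


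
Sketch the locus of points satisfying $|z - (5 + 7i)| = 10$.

|z - z0| = r describes a circle centered at z0 with radius r
Here z0 = 5 + 7i and r = 10
Locus: Circle centered at (5, 7) with radius 10


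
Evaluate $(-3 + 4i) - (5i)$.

(-3 - 0) + (4 - 5)i = -3 - i


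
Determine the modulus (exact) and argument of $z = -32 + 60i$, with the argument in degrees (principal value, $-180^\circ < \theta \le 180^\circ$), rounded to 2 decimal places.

|z| = sqrt((-32)^2 + 60^2) = 68
arg(z) = arctan(b/a) = arctan(60/-32) (quadrant-adjusted) = 118.07°


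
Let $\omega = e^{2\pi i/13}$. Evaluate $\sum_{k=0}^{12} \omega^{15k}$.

Let ζ = ω^15 = e^(2πi·15/13). Since 13 ∤ 15, ζ ≠ 1.
Sum = Σ_{k=0}^{12} ζ^k = (ζ^13 - 1)/(ζ - 1) = (ω^{15·13} - 1)/(ζ - 1) = (1 - 1)/(ζ - 1) = 0


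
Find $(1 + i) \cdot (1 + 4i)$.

(a1*a2 - b1*b2) + (a1*b2 + b1*a2)i
= (1 - 4) + (4 + 1)i
= -3 + 5i


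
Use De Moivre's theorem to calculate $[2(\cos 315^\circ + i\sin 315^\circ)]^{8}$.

By De Moivre: z^n = r^n(cos(nθ) + i sin(nθ))
= 2^8(cos(8*315°) + i sin(8*315°))
= 256(cos 0° + i sin 0°)
= 256


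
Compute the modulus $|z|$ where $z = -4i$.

|z| = sqrt(a^2 + b^2) = sqrt(0^2 + (-4)^2) = sqrt(16) = 4


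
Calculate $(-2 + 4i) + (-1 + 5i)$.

(-2 + (-1)) + (4 + 5)i = -3 + 9i


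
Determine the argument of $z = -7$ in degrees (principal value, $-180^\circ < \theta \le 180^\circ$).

b = 0 and a < 0, so z lies on the negative real axis: θ = 180°


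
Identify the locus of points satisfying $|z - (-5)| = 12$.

|z - z0| = r describes a circle centered at z0 with radius r
Here z0 = -5 and r = 12
Locus: Circle centered at (-5, 0) with radius 12


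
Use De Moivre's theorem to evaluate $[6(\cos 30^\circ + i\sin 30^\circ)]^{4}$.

By De Moivre: z^n = r^n(cos(nθ) + i sin(nθ))
= 6^4(cos(4*30°) + i sin(4*30°))
= 1296(cos 120° + i sin 120°)
= -648 + 648*sqrt(3)i


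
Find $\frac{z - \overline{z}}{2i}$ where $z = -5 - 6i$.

z - conjugate(z) = 2bi
(z - conjugate(z))/(2i) = 2bi/(2i) = b = -6


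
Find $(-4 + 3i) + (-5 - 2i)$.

(-4 + (-5)) + (3 + (-2))i = -9 + i


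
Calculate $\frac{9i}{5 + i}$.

Multiply numerator and denominator by conjugate (5 - i):
= (9i)(5 - i) / (5^2 + 1^2)
= (9 + 45i) / 26
= 9/26 + (45/26)i


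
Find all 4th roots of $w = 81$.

|w| = 81, arg(w) = 0°
Root modulus = 81^(1/4) = 3
Root arguments: θ_k = (0° + 360°k)/4 for k = 0, 1, ..., 3
Roots: 3, 3i, -3, -3i


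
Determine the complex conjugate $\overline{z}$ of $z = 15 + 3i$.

If z = a + bi, then conjugate(z) = a - bi
conjugate(15 + 3i) = 15 - 3i


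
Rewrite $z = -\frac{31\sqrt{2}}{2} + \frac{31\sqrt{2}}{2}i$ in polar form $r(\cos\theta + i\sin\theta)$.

r = |z| = sqrt(a^2 + b^2) = sqrt((-31*sqrt(2)/2)^2 + (31*sqrt(2)/2)^2) = sqrt(961/2 + 961/2) = sqrt(961) = 31
θ = arctan(b/a) = arctan(21.9203/-21.9203) (quadrant-adjusted) = 135°
z = 31(cos 135° + i sin 135°)


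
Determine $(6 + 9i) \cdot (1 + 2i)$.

(a1*a2 - b1*b2) + (a1*b2 + b1*a2)i
= (6 - 18) + (12 + 9)i
= -12 + 21i


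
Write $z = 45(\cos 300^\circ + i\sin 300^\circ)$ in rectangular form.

a = r cos θ = 45 * 1/2 = 45/2
b = r sin θ = 45 * -sqrt(3)/2 = -45*sqrt(3)/2
z = 45/2 - (45*sqrt(3)/2)i


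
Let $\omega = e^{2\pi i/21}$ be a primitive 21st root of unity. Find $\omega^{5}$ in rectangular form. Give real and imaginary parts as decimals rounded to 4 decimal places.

ω^5 = e^(2πi·5/21) = e^(i·10π/21)
= cos(10π/21) + i sin(10π/21)
= 0.0747 + 0.9972i


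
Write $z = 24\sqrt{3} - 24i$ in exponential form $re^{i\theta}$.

r = |z| = sqrt((24*sqrt(3))^2 + (-24)^2) = sqrt(1728 + 576) = sqrt(2304) = 48
θ = arctan(b/a) = arctan(-24/41.5692) (quadrant-adjusted) = -30° = -π/6
z = 48e^(-i*π/6)


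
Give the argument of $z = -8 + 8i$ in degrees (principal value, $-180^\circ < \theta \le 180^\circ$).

θ = arctan(b/a) = arctan(8/-8) (quadrant-adjusted) = 135°


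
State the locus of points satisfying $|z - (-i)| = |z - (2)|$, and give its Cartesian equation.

|z - z1| = |z - z2| means z is equidistant from z1 and z2,
i.e. the perpendicular bisector of the segment from (0, -1) to (2, 0) (midpoint (1, -1/2)).
With z = x + yi, square both sides:
(x - 0)^2 + (y - (-1))^2 = (x - 2)^2 + (y - 0)^2
The x^2 and y^2 terms cancel: 4x + 2y = 4 - 1 = 3
Simplify: 4x + 2y = 3
Locus: Perpendicular bisector of the segment from (0, -1) to (2, 0): the line 4x + 2y = 3


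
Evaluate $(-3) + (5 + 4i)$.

(-3 + 5) + (0 + 4)i = 2 + 4i


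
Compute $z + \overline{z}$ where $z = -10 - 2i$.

z + conjugate(z) = (a + bi) + (a - bi) = 2a
= 2 * (-10) = -20


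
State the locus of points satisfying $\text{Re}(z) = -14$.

Re(z) = x where z = x + yi; the equation x = -14 is satisfied by all points with that x-coordinate
Locus: Vertical line x = -14


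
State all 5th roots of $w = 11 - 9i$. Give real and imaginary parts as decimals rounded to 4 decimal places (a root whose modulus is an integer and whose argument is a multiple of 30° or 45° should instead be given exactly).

|w| = sqrt(202) ≈ 14.212670, arg(w) ≈ 320.710593°
Root modulus = sqrt(202)^(1/5) ≈ 1.700338
Root arguments: θ_k = (arg(w) + 360°k)/5 for k = 0, 1, ..., 4
Compute each root as (root modulus)(cos θ_k + i sin θ_k) using full-precision intermediates, then round to 4 decimal places.
Roots: 0.7416 + 1.5301i, -1.2260 + 1.1781i, -1.4993 - 0.8020i, 0.2994 - 1.6738i, 1.6844 - 0.2325i


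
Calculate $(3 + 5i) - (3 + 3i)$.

(3 - 3) + (5 - 3)i = 2i


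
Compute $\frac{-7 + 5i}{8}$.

Divisor is real, so divide each part by 8:
= -7/8 + (5/8)i


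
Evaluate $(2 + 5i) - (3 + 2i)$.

(2 - 3) + (5 - 2)i = -1 + 3i


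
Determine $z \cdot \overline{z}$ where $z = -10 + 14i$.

z * conjugate(z) = |z|^2 = a^2 + b^2
= (-10)^2 + 14^2 = 296


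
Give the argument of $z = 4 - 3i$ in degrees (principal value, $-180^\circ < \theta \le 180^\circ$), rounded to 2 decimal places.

θ = arctan(b/a) = arctan(-3/4) (quadrant-adjusted) = -36.87°


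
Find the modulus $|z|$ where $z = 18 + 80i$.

|z| = sqrt(a^2 + b^2) = sqrt(18^2 + 80^2) = sqrt(6724) = 82


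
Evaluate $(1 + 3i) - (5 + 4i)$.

(1 - 5) + (3 - 4)i = -4 - i


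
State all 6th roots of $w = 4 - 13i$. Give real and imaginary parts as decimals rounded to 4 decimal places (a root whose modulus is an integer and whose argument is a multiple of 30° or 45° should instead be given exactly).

|w| = sqrt(185) ≈ 13.601471, arg(w) ≈ 287.102729°
Root modulus = sqrt(185)^(1/6) ≈ 1.545009
Root arguments: θ_k = (arg(w) + 360°k)/6 for k = 0, 1, ..., 5
Compute each root as (root modulus)(cos θ_k + i sin θ_k) using full-precision intermediates, then round to 4 decimal places.
Roots: 1.0368 + 1.1455i, -0.4736 + 1.4706i, -1.5104 + 0.3252i, -1.0368 - 1.1455i, 0.4736 - 1.4706i, 1.5104 - 0.3252i


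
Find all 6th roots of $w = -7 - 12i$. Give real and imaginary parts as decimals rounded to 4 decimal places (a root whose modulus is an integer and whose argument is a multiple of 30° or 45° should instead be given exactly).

|w| = sqrt(193) ≈ 13.892444, arg(w) ≈ 239.743563°
Root modulus = sqrt(193)^(1/6) ≈ 1.550469
Root arguments: θ_k = (arg(w) + 360°k)/6 for k = 0, 1, ..., 5
Compute each root as (root modulus)(cos θ_k + i sin θ_k) using full-precision intermediates, then round to 4 decimal places.
Roots: 1.1885 + 0.9957i, -0.2681 + 1.5271i, -1.4566 + 0.5314i, -1.1885 - 0.9957i, 0.2681 - 1.5271i, 1.4566 - 0.5314i


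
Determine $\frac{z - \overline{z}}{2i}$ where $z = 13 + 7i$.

z - conjugate(z) = 2bi
(z - conjugate(z))/(2i) = 2bi/(2i) = b = 7


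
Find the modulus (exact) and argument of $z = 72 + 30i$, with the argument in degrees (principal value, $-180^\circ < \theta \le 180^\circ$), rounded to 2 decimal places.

|z| = sqrt(72^2 + 30^2) = 78
arg(z) = arctan(b/a) = arctan(30/72) (quadrant-adjusted) = 22.62°


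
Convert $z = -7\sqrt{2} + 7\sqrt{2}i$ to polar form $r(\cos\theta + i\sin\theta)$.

r = |z| = sqrt(a^2 + b^2) = sqrt((-7*sqrt(2))^2 + (7*sqrt(2))^2) = sqrt(98 + 98) = sqrt(196) = 14
θ = arctan(b/a) = arctan(9.8995/-9.8995) (quadrant-adjusted) = 135°
z = 14(cos 135° + i sin 135°)


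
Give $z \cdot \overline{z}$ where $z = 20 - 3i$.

z * conjugate(z) = |z|^2 = a^2 + b^2
= 20^2 + (-3)^2 = 409


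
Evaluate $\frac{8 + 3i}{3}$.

Divisor is real, so divide each part by 3:
= 8/3 + i


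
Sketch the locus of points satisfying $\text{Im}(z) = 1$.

Im(z) = y where z = x + yi; the equation y = 1 is satisfied by all points with that y-coordinate
Locus: Horizontal line y = 1


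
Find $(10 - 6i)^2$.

(a + bi)^2 = a^2 - b^2 + 2abi
= 10^2 - (-6)^2 + 2*10*(-6)i
= 64 - 120i


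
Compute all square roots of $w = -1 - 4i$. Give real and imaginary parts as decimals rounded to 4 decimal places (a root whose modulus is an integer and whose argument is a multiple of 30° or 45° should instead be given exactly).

|w| = sqrt(17) ≈ 4.123106, arg(w) ≈ 255.963757°
Root modulus = sqrt(17)^(1/2) ≈ 2.030543
Root arguments: θ_k = (arg(w) + 360°k)/2 for k = 0, 1, ..., 1
Compute each root as (root modulus)(cos θ_k + i sin θ_k) using full-precision intermediates, then round to 4 decimal places.
Roots: -1.2496 + 1.6005i, 1.2496 - 1.6005i


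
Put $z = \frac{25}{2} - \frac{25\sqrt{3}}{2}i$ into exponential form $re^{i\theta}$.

r = |z| = sqrt((25/2)^2 + (-25*sqrt(3)/2)^2) = sqrt(625/4 + 1875/4) = sqrt(625) = 25
θ = arctan(b/a) = arctan(-21.6506/12.5) (quadrant-adjusted) = -60° = -π/3
z = 25e^(-i*π/3)


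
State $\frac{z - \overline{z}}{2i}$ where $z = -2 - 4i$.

z - conjugate(z) = 2bi
(z - conjugate(z))/(2i) = 2bi/(2i) = b = -4


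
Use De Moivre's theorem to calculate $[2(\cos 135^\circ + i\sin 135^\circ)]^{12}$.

By De Moivre: z^n = r^n(cos(nθ) + i sin(nθ))
= 2^12(cos(12*135°) + i sin(12*135°))
= 4096(cos 180° + i sin 180°)
= -4096


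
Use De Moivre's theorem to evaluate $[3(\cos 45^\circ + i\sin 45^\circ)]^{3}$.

By De Moivre: z^n = r^n(cos(nθ) + i sin(nθ))
= 3^3(cos(3*45°) + i sin(3*45°))
= 27(cos 135° + i sin 135°)
= -27*sqrt(2)/2 + (27*sqrt(2)/2)i


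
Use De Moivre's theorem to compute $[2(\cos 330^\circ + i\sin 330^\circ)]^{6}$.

By De Moivre: z^n = r^n(cos(nθ) + i sin(nθ))
= 2^6(cos(6*330°) + i sin(6*330°))
= 64(cos 180° + i sin 180°)
= -64


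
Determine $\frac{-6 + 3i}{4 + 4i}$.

Multiply numerator and denominator by conjugate (4 - 4i):
= (-6 + 3i)(4 - 4i) / (4^2 + 4^2)
= (-12 + 36i) / 32
Divide through by 4: (-3 + 9i) / 8
= -3/8 + (9/8)i


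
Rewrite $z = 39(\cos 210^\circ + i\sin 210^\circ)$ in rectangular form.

a = r cos θ = 39 * -sqrt(3)/2 = -39*sqrt(3)/2
b = r sin θ = 39 * -1/2 = -39/2
z = -39*sqrt(3)/2 - (39/2)i


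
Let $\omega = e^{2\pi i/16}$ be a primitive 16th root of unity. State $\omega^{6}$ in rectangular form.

ω^6 = e^(2πi·6/16) = e^(i·3π/4)
= cos(3π/4) + i sin(3π/4)
= -sqrt(2)/2 + (sqrt(2)/2)i


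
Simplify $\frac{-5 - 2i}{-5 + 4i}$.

Multiply numerator and denominator by conjugate (-5 - 4i):
= (-5 - 2i)(-5 - 4i) / ((-5)^2 + 4^2)
= (17 + 30i) / 41
= 17/41 + (30/41)i


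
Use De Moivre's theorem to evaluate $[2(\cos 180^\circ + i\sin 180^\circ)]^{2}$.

By De Moivre: z^n = r^n(cos(nθ) + i sin(nθ))
= 2^2(cos(2*180°) + i sin(2*180°))
= 4(cos 0° + i sin 0°)
= 4


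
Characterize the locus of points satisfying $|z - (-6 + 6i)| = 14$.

|z - z0| = r describes a circle centered at z0 with radius r
Here z0 = -6 + 6i and r = 14
Locus: Circle centered at (-6, 6) with radius 14


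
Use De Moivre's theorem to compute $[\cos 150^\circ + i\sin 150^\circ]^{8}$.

By De Moivre: z^n = r^n(cos(nθ) + i sin(nθ))
= 1^8(cos(8*150°) + i sin(8*150°))
= 1(cos 120° + i sin 120°)
= -1/2 + (sqrt(3)/2)i


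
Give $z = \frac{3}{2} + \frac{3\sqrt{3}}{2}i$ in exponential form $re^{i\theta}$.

r = |z| = sqrt((3/2)^2 + (3*sqrt(3)/2)^2) = sqrt(9/4 + 27/4) = sqrt(9) = 3
θ = arctan(b/a) = arctan(2.5981/1.5) (quadrant-adjusted) = 60° = π/3
z = 3e^(i*π/3)


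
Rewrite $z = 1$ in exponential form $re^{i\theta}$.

r = |z| = sqrt((1)^2 + (0)^2) = sqrt(1 + 0) = sqrt(1) = 1
b = 0 and a > 0, so z lies on the positive real axis: θ = 0
z = 1e^(i*0) = 1


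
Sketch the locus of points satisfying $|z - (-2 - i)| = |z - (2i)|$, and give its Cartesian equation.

|z - z1| = |z - z2| means z is equidistant from z1 and z2,
i.e. the perpendicular bisector of the segment from (-2, -1) to (0, 2) (midpoint (-1, 1/2)).
With z = x + yi, square both sides:
(x - (-2))^2 + (y - (-1))^2 = (x - 0)^2 + (y - 2)^2
The x^2 and y^2 terms cancel: 4x + 6y = 4 - 5 = -1
Simplify: 4x + 6y = -1
Locus: Perpendicular bisector of the segment from (-2, -1) to (0, 2): the line 4x + 6y = -1


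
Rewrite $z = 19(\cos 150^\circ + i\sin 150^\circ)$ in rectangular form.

a = r cos θ = 19 * -sqrt(3)/2 = -19*sqrt(3)/2
b = r sin θ = 19 * 1/2 = 19/2
z = -19*sqrt(3)/2 + (19/2)i


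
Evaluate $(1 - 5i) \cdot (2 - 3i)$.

(a1*a2 - b1*b2) + (a1*b2 + b1*a2)i
= (2 - 15) + (-3 + (-10))i
= -13 - 13i


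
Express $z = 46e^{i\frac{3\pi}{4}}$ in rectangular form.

a = r cos θ = 46 * -sqrt(2)/2 = -23*sqrt(2)
b = r sin θ = 46 * sqrt(2)/2 = 23*sqrt(2)
z = -23*sqrt(2) + 23*sqrt(2)i


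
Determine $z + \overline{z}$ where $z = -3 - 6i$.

z + conjugate(z) = (a + bi) + (a - bi) = 2a
= 2 * (-3) = -6


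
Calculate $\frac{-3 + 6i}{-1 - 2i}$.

Multiply numerator and denominator by conjugate (-1 + 2i):
= (-3 + 6i)(-1 + 2i) / ((-1)^2 + (-2)^2)
= (-9 - 12i) / 5
= -9/5 - (12/5)i


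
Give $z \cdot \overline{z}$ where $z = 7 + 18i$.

z * conjugate(z) = |z|^2 = a^2 + b^2
= 7^2 + 18^2 = 373


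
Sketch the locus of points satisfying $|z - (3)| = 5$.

|z - z0| = r describes a circle centered at z0 with radius r
Here z0 = 3 and r = 5
Locus: Circle centered at (3, 0) with radius 5


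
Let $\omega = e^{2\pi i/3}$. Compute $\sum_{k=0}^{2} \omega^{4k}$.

Let ζ = ω^4 = e^(2πi·4/3). Since 3 ∤ 4, ζ ≠ 1.
Sum = Σ_{k=0}^{2} ζ^k = (ζ^3 - 1)/(ζ - 1) = (ω^{4·3} - 1)/(ζ - 1) = (1 - 1)/(ζ - 1) = 0


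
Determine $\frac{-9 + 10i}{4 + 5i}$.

Multiply numerator and denominator by conjugate (4 - 5i):
= (-9 + 10i)(4 - 5i) / (4^2 + 5^2)
= (14 + 85i) / 41
= 14/41 + (85/41)i


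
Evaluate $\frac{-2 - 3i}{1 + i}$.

Multiply numerator and denominator by conjugate (1 - i):
= (-2 - 3i)(1 - i) / (1^2 + 1^2)
= (-5 - i) / 2
= -5/2 - (1/2)i


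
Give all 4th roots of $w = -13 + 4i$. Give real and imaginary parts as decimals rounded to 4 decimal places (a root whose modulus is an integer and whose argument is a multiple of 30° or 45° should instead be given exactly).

|w| = sqrt(185) ≈ 13.601471, arg(w) ≈ 162.897271°
Root modulus = sqrt(185)^(1/4) ≈ 1.920421
Root arguments: θ_k = (arg(w) + 360°k)/4 for k = 0, 1, ..., 3
Compute each root as (root modulus)(cos θ_k + i sin θ_k) using full-precision intermediates, then round to 4 decimal places.
Roots: 1.4554 + 1.2529i, -1.2529 + 1.4554i, -1.4554 - 1.2529i, 1.2529 - 1.4554i


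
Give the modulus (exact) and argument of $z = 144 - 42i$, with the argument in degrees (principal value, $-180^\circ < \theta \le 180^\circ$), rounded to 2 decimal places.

|z| = sqrt(144^2 + (-42)^2) = 150
arg(z) = arctan(b/a) = arctan(-42/144) (quadrant-adjusted) = -16.26°


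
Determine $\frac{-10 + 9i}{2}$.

Divisor is real, so divide each part by 2:
= -5 + (9/2)i


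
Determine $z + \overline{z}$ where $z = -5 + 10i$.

z + conjugate(z) = (a + bi) + (a - bi) = 2a
= 2 * (-5) = -10


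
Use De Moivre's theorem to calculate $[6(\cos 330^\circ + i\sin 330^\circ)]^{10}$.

By De Moivre: z^n = r^n(cos(nθ) + i sin(nθ))
= 6^10(cos(10*330°) + i sin(10*330°))
= 60466176(cos 60° + i sin 60°)
= 30233088 + 30233088*sqrt(3)i


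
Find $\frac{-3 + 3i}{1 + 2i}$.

Multiply numerator and denominator by conjugate (1 - 2i):
= (-3 + 3i)(1 - 2i) / (1^2 + 2^2)
= (3 + 9i) / 5
= 3/5 + (9/5)i


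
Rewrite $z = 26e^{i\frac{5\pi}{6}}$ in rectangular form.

a = r cos θ = 26 * -sqrt(3)/2 = -13*sqrt(3)
b = r sin θ = 26 * 1/2 = 13
z = -13*sqrt(3) + 13i


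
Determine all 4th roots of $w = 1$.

|w| = 1, arg(w) = 0°
Root modulus = 1^(1/4) = 1
Root arguments: θ_k = (0° + 360°k)/4 for k = 0, 1, ..., 3
Roots: 1, i, -1, -i


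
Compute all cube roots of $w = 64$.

|w| = 64, arg(w) = 0°
Root modulus = 64^(1/3) = 4
Root arguments: θ_k = (0° + 360°k)/3 for k = 0, 1, ..., 2
Roots: 4, -2 + 2*sqrt(3)i, -2 - 2*sqrt(3)i


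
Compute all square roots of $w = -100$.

|w| = 100, arg(w) = 180°
Root modulus = 100^(1/2) = 10
Root arguments: θ_k = (180° + 360°k)/2 for k = 0, 1, ..., 1
Roots: 10i, -10i


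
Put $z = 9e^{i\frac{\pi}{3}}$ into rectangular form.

a = r cos θ = 9 * 1/2 = 9/2
b = r sin θ = 9 * sqrt(3)/2 = 9*sqrt(3)/2
z = 9/2 + (9*sqrt(3)/2)i


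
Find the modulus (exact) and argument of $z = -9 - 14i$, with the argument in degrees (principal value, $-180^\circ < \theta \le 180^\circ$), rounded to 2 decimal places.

|z| = sqrt((-9)^2 + (-14)^2) = sqrt(277)
arg(z) = arctan(b/a) = arctan(-14/-9) (quadrant-adjusted) = -122.74°


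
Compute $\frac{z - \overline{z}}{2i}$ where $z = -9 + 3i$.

z - conjugate(z) = 2bi
(z - conjugate(z))/(2i) = 2bi/(2i) = b = 3


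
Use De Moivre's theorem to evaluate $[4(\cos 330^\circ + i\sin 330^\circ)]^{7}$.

By De Moivre: z^n = r^n(cos(nθ) + i sin(nθ))
= 4^7(cos(7*330°) + i sin(7*330°))
= 16384(cos 150° + i sin 150°)
= -8192*sqrt(3) + 8192i


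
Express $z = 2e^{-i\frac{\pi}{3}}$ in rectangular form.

a = r cos θ = 2 * 1/2 = 1
b = r sin θ = 2 * -sqrt(3)/2 = -sqrt(3)
z = 1 - sqrt(3)i


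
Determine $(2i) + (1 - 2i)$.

(0 + 1) + (2 + (-2))i = 1


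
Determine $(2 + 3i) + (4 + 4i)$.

(2 + 4) + (3 + 4)i = 6 + 7i


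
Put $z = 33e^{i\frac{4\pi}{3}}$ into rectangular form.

a = r cos θ = 33 * -1/2 = -33/2
b = r sin θ = 33 * -sqrt(3)/2 = -33*sqrt(3)/2
z = -33/2 - (33*sqrt(3)/2)i


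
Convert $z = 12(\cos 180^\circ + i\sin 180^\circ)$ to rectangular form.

a = r cos θ = 12 * -1 = -12
b = r sin θ = 12 * 0 = 0
z = -12


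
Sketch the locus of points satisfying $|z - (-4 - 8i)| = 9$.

|z - z0| = r describes a circle centered at z0 with radius r
Here z0 = -4 - 8i and r = 9
Locus: Circle centered at (-4, -8) with radius 9


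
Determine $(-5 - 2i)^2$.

(a + bi)^2 = a^2 - b^2 + 2abi
= (-5)^2 - (-2)^2 + 2*(-5)*(-2)i
= 21 + 20i


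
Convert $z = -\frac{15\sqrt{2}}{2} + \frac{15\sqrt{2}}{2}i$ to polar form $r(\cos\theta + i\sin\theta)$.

r = |z| = sqrt(a^2 + b^2) = sqrt((-15*sqrt(2)/2)^2 + (15*sqrt(2)/2)^2) = sqrt(225/2 + 225/2) = sqrt(225) = 15
θ = arctan(b/a) = arctan(10.6066/-10.6066) (quadrant-adjusted) = 135°
z = 15(cos 135° + i sin 135°)
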